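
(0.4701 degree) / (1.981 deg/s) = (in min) 0.003955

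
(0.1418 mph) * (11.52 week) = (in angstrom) 4.417e+15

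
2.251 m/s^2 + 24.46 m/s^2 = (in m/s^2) 26.71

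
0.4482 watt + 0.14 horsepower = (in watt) 104.8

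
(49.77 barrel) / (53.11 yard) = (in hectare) 1.629e-05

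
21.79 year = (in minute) 1.145e+07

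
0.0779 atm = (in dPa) 7.893e+04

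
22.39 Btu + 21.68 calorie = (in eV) 1.48e+23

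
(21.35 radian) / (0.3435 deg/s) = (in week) 0.005888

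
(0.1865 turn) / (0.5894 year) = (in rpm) 6.02e-07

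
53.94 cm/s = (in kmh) 1.942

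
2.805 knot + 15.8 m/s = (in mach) 0.05064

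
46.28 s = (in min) 0.7713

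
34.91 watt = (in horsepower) 0.04682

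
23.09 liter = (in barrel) 0.1452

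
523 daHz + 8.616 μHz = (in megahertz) 0.00523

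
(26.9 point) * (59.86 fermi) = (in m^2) 5.681e-16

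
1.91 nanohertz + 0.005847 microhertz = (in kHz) 7.757e-12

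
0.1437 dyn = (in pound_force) 3.231e-07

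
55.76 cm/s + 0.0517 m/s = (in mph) 1.363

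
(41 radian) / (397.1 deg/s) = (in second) 5.916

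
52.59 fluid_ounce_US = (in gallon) 0.4109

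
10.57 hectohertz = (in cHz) 1.057e+05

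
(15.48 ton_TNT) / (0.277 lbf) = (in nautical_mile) 2.838e+07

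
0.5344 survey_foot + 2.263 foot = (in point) 2417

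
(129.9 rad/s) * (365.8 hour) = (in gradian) 1.089e+10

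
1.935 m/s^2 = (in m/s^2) 1.935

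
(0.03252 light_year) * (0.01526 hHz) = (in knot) 9.126e+14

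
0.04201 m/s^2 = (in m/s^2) 0.04201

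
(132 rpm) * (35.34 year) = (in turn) 2.452e+09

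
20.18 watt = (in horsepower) 0.02706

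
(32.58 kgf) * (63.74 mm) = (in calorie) 4.867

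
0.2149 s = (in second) 0.2149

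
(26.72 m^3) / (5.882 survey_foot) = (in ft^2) 160.4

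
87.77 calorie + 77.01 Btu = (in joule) 8.162e+04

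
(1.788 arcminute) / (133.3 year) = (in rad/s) 1.237e-13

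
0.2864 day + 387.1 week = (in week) 387.1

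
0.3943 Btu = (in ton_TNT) 9.943e-08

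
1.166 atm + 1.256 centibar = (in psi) 17.32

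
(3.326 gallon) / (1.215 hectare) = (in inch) 4.08e-05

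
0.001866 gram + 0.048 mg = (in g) 0.001914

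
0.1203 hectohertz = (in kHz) 0.01203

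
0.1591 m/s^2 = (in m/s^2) 0.1591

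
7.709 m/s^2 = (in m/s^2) 7.709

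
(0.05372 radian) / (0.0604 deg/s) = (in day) 0.0005898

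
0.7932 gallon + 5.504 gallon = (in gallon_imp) 5.244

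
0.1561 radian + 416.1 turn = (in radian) 2615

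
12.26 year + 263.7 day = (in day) 4739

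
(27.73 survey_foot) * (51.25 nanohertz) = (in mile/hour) 9.69e-07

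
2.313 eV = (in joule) 3.706e-19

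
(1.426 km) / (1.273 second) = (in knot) 2177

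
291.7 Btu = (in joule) 3.078e+05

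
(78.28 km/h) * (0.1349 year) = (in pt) 2.622e+11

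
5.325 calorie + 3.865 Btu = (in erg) 4.1e+10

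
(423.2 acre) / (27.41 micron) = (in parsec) 2.025e-06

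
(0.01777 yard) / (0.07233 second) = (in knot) 0.4367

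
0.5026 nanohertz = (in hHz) 5.026e-12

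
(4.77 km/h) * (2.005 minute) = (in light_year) 1.685e-14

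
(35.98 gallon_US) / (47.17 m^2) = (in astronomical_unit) 1.93e-14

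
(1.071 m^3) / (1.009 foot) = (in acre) 0.0008605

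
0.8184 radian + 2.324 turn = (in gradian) 981.7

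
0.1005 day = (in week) 0.01436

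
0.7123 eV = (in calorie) 2.728e-20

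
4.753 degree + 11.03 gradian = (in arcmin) 880.8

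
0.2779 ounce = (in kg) 0.007878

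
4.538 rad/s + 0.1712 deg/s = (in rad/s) 4.541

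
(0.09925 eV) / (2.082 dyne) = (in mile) 4.746e-19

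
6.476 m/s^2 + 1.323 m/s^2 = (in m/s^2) 7.799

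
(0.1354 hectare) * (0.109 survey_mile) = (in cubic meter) 2.375e+05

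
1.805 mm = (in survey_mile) 1.122e-06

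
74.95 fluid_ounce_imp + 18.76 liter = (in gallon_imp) 4.595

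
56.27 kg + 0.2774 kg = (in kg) 56.55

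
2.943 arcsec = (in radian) 1.427e-05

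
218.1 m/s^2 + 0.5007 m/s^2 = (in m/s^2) 218.6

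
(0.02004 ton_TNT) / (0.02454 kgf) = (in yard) 3.81e+08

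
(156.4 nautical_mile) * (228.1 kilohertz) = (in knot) 1.284e+11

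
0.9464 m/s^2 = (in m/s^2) 0.9464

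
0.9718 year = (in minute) 5.108e+05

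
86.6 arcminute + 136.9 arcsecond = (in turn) 0.004115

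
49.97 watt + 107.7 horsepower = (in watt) 8.036e+04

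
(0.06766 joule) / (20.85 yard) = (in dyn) 354.9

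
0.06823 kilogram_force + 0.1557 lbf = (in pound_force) 0.3061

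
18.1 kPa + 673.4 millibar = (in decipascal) 8.544e+05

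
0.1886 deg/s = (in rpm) 0.03143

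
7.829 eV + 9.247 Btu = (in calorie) 2332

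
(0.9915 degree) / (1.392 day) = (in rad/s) 1.439e-07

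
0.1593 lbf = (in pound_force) 0.1593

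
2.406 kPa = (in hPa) 24.06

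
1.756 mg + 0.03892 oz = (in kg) 0.001105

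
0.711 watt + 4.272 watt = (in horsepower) 0.006682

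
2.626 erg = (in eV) 1.639e+12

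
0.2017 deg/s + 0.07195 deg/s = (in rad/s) 0.004776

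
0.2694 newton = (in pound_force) 0.06056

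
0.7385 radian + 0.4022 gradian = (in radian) 0.7448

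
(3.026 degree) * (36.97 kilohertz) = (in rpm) 1.865e+04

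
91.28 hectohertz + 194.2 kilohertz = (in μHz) 2.033e+11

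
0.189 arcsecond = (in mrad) 0.0009163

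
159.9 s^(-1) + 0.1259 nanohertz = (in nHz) 1.599e+11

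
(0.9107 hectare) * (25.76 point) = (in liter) 8.276e+04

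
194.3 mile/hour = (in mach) 0.2551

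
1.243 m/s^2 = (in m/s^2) 1.243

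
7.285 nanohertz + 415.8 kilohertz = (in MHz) 0.4158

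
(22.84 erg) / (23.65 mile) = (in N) 6.001e-11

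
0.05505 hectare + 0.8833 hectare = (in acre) 2.319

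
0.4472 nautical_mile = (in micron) 8.282e+08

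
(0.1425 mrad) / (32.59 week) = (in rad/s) 7.23e-12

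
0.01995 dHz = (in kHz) 1.995e-06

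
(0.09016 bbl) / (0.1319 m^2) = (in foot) 0.3565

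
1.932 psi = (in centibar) 13.32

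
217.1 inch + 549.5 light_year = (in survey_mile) 3.23e+15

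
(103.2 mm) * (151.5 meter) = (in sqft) 168.3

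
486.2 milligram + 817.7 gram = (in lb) 1.804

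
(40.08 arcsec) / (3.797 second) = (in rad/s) 5.118e-05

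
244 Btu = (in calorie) 6.153e+04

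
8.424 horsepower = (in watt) 6282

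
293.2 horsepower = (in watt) 2.186e+05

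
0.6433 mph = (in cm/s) 28.76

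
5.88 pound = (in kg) 2.667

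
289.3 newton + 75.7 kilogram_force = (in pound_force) 231.9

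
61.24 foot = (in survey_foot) 61.24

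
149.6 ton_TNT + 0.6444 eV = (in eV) 3.907e+30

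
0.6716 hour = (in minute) 40.3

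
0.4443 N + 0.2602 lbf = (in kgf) 0.1633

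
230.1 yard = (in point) 5.964e+05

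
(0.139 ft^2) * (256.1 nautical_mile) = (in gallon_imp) 1.347e+06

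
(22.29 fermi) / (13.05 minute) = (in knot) 5.534e-17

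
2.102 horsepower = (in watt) 1567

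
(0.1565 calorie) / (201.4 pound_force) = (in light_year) 7.726e-20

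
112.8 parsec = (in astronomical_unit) 2.327e+07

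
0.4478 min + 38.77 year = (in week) 2022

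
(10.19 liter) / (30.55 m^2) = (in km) 3.336e-07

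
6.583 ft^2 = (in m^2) 0.6116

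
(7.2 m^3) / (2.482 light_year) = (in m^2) 3.066e-16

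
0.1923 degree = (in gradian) 0.2137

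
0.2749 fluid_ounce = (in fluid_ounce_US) 0.2749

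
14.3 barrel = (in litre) 2274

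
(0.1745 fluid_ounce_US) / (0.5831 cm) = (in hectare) 8.85e-08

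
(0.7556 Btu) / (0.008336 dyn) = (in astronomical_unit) 0.06393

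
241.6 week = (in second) 1.461e+08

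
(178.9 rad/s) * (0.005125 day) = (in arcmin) 2.723e+08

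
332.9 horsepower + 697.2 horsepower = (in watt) 7.681e+05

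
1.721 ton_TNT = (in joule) 7.201e+09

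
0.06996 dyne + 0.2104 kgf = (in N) 2.063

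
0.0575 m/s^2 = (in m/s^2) 0.0575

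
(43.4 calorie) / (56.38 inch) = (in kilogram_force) 12.93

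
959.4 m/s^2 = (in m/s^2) 959.4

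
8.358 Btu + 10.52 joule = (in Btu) 8.368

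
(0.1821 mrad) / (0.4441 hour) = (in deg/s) 6.526e-06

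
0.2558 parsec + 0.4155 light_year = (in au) 7.904e+04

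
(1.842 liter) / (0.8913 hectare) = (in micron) 0.2067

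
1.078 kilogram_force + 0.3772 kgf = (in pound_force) 3.208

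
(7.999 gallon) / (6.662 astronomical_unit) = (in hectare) 3.038e-18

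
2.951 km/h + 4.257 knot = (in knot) 5.85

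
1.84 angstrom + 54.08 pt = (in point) 54.08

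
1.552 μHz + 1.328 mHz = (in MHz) 1.33e-09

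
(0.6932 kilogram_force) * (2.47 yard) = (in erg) 1.535e+08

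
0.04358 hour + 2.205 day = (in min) 3178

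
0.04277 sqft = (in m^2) 0.003973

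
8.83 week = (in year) 0.1693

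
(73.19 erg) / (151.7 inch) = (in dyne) 0.1899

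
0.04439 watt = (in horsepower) 5.953e-05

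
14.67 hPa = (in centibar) 1.467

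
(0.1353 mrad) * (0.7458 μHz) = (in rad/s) 1.009e-10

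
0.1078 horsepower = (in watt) 80.39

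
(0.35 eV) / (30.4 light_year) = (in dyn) 1.95e-32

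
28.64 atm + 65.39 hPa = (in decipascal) 2.908e+07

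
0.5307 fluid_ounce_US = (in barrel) 9.872e-05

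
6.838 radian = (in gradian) 435.3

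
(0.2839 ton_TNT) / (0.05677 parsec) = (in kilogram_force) 6.915e-08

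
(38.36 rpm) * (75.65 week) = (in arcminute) 6.318e+11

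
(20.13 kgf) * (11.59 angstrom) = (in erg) 2.288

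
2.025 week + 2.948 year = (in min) 1.57e+06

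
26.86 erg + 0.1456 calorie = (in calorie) 0.1456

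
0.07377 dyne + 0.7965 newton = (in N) 0.7965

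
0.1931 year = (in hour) 1692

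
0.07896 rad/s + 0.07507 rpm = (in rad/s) 0.08682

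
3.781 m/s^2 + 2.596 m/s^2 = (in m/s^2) 6.377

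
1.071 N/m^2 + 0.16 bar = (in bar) 0.16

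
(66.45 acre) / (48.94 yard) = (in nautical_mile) 3.245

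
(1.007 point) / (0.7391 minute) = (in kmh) 2.884e-05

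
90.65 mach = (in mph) 6.905e+04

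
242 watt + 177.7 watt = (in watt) 419.7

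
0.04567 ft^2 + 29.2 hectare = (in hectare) 29.2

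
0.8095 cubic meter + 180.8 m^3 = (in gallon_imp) 3.995e+04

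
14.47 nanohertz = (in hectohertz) 1.447e-10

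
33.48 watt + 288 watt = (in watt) 321.5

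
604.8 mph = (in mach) 0.794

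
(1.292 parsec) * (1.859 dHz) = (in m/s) 7.411e+15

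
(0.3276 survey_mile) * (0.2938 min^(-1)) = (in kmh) 9.294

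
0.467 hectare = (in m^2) 4670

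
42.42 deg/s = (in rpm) 7.07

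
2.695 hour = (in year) 0.0003076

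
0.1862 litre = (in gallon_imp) 0.04096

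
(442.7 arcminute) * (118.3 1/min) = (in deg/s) 14.55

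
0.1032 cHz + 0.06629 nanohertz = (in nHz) 1.032e+06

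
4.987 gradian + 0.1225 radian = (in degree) 11.51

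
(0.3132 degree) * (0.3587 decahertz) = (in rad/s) 0.01961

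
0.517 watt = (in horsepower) 0.0006933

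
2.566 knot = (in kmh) 4.752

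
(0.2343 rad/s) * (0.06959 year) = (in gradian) 3.273e+07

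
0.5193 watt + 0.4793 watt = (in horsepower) 0.001339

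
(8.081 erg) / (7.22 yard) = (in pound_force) 2.752e-08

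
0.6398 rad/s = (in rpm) 6.11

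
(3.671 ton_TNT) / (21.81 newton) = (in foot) 2.31e+09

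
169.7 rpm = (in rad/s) 17.77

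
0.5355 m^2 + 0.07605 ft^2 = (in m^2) 0.5426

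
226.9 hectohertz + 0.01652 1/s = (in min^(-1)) 1.361e+06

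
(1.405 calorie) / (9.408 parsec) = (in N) 2.025e-17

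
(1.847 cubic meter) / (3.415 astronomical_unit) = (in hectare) 3.615e-16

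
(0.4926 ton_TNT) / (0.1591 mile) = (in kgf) 8.208e+05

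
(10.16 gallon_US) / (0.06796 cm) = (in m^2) 56.59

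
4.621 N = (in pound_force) 1.039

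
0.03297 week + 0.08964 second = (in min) 332.3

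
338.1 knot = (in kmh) 626.2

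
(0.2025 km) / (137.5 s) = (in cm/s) 147.3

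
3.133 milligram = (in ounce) 0.0001105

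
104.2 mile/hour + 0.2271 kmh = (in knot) 90.67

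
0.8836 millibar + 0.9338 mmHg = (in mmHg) 1.597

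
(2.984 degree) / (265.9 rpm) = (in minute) 3.117e-05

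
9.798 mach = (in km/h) 1.201e+04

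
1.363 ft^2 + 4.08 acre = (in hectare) 1.651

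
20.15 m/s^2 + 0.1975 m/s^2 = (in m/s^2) 20.35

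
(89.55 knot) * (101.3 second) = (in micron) 4.667e+09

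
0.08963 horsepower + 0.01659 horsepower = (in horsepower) 0.1062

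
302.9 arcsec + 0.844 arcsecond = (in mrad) 1.473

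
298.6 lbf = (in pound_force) 298.6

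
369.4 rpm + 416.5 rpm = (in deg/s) 4715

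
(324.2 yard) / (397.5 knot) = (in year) 4.597e-08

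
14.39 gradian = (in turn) 0.03598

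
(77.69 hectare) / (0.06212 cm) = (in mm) 1.251e+12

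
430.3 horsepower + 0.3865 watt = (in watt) 3.209e+05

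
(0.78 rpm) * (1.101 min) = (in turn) 0.8588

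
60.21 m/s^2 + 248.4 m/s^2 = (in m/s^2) 308.6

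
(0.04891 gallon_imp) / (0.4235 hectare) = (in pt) 0.0001488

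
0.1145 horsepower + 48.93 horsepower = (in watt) 3.657e+04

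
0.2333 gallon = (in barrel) 0.005555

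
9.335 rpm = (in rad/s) 0.9776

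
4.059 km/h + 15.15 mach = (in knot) 1.003e+04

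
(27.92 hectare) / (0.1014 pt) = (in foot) 2.561e+10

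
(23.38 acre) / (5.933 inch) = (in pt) 1.78e+09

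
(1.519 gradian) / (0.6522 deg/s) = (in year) 6.647e-08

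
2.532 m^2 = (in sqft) 27.25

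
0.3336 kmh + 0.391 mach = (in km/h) 479.6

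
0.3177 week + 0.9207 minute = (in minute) 3203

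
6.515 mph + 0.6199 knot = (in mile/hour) 7.228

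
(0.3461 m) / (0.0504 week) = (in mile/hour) 2.54e-05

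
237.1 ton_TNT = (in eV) 6.192e+30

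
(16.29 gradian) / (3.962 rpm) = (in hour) 0.0001713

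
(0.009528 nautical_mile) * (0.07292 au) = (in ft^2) 2.072e+12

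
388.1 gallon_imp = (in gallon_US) 466.1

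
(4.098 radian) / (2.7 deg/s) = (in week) 0.0001438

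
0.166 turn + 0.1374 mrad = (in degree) 59.77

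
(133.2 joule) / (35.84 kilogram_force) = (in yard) 0.4145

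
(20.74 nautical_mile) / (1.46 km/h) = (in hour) 26.31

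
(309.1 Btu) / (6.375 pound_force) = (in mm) 1.15e+07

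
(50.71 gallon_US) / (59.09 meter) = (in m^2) 0.003249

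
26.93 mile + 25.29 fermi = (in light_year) 4.581e-12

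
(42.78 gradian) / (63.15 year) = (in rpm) 3.222e-09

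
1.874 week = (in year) 0.03594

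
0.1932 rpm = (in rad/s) 0.02023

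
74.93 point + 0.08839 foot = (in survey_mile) 3.317e-05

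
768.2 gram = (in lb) 1.694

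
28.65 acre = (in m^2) 1.159e+05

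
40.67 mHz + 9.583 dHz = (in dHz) 9.99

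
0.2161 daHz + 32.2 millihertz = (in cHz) 219.3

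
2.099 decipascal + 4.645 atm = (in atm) 4.645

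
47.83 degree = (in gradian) 53.14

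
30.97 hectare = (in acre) 76.53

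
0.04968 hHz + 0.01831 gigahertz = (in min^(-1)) 1.099e+09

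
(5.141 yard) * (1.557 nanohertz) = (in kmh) 2.635e-08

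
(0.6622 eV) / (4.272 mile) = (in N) 1.543e-23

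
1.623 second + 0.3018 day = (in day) 0.3018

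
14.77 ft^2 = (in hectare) 0.0001372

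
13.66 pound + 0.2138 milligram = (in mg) 6.196e+06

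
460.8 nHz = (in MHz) 4.608e-13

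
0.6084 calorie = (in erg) 2.546e+07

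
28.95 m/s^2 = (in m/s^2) 28.95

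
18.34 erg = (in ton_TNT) 4.383e-16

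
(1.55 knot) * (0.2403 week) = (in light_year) 1.225e-11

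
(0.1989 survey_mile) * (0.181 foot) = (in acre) 0.004364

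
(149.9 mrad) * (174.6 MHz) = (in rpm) 2.499e+08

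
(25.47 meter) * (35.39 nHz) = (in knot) 1.752e-06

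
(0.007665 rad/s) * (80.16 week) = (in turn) 5.914e+04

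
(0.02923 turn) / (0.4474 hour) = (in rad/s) 0.000114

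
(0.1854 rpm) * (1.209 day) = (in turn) 322.8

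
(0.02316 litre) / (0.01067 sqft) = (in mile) 1.452e-05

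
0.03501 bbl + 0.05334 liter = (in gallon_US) 1.485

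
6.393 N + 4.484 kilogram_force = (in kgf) 5.136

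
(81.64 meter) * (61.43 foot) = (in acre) 0.3777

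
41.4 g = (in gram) 41.4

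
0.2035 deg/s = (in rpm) 0.03392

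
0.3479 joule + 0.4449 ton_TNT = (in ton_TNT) 0.4449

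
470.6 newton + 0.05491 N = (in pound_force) 105.8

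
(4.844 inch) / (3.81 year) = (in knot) 1.991e-09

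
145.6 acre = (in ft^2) 6.342e+06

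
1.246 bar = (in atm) 1.23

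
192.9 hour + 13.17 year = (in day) 4815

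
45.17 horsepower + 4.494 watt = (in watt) 3.369e+04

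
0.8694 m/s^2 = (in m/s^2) 0.8694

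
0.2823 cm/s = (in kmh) 0.01016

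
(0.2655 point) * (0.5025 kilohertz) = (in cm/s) 4.707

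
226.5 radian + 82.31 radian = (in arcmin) 1.062e+06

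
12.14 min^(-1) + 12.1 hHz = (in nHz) 1.21e+12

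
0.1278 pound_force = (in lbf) 0.1278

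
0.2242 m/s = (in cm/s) 22.42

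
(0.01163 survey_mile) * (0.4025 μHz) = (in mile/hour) 1.685e-05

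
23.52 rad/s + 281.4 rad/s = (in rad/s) 304.9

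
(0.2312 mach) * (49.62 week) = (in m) 2.363e+09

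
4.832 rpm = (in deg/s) 28.99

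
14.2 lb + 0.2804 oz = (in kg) 6.449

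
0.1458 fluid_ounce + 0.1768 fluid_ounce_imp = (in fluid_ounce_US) 0.3157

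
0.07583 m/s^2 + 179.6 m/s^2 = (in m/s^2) 179.7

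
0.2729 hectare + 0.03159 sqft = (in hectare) 0.2729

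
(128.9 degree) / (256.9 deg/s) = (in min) 0.008363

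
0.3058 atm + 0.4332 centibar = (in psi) 4.557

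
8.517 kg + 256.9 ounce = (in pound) 34.83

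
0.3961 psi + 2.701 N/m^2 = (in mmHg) 20.5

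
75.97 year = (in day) 2.773e+04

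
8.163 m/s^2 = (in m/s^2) 8.163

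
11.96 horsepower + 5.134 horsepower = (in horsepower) 17.09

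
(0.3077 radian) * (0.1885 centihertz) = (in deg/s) 0.03323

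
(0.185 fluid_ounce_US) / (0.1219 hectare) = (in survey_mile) 2.789e-12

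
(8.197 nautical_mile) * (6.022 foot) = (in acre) 6.885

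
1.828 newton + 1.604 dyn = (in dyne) 1.828e+05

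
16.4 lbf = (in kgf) 7.439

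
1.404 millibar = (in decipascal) 1404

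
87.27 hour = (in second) 3.142e+05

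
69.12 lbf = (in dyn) 3.075e+07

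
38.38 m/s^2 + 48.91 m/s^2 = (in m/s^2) 87.29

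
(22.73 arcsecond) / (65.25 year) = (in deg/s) 3.068e-12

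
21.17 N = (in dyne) 2.117e+06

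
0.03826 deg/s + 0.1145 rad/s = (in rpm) 1.1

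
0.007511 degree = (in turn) 2.086e-05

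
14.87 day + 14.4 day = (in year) 0.08019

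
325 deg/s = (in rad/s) 5.672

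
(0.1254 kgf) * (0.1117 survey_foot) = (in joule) 0.04187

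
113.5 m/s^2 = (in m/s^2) 113.5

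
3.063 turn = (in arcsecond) 3.97e+06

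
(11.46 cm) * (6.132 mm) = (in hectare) 7.027e-08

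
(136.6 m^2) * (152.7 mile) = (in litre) 3.357e+10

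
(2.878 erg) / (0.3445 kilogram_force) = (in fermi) 8.519e+07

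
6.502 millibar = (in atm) 0.006417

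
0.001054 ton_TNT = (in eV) 2.752e+25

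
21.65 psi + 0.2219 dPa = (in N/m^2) 1.493e+05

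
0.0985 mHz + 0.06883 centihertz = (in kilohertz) 7.868e-07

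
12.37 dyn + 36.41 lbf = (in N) 162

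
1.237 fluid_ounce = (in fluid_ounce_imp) 1.288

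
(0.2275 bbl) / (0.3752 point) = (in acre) 0.06752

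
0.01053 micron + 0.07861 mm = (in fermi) 7.862e+10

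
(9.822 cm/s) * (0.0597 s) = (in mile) 3.644e-06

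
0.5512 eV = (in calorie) 2.111e-20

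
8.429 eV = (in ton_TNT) 3.228e-28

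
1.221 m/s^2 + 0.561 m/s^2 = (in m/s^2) 1.782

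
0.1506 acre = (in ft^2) 6560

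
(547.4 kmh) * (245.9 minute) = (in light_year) 2.371e-10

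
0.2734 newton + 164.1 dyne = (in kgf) 0.02805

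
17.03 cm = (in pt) 482.7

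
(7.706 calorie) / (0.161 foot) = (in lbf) 147.7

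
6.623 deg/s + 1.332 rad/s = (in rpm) 13.82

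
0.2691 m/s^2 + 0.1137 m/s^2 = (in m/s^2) 0.3828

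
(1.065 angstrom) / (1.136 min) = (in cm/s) 1.563e-10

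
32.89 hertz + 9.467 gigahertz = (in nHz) 9.467e+18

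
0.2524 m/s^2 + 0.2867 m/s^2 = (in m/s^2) 0.5391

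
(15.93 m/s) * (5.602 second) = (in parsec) 2.892e-15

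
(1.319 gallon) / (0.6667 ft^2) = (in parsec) 2.612e-18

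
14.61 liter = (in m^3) 0.01461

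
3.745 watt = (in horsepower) 0.005022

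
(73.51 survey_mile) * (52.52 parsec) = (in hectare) 1.917e+19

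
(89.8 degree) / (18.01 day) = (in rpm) 9.618e-06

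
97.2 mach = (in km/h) 1.191e+05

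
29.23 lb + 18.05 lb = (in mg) 2.145e+07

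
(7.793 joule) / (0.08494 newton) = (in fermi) 9.175e+16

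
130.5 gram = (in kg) 0.1305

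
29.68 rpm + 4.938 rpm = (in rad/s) 3.625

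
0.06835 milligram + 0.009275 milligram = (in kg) 7.762e-08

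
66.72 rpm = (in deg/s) 400.3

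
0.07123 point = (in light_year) 2.656e-21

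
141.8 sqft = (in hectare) 0.001317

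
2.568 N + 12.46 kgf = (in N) 124.8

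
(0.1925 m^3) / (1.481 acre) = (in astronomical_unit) 2.147e-16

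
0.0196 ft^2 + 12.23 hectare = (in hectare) 12.23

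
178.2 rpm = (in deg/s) 1069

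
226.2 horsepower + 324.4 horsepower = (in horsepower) 550.6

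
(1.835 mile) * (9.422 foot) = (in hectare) 0.8481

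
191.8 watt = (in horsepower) 0.2572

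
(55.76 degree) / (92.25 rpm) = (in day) 1.166e-06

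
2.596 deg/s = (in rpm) 0.4327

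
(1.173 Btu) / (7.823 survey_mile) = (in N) 0.0983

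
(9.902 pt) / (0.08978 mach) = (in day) 1.323e-09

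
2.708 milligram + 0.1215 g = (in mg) 124.2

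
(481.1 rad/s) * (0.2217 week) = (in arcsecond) 1.331e+13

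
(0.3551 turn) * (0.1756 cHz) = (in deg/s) 0.2245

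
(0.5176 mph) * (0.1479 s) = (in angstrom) 3.422e+08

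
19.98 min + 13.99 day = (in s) 1.21e+06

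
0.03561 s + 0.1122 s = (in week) 2.444e-07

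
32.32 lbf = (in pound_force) 32.32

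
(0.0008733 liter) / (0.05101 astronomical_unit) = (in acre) 2.828e-20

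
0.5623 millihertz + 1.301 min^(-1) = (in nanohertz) 2.225e+07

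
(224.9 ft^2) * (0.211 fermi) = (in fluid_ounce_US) 1.491e-10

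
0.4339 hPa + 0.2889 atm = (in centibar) 29.32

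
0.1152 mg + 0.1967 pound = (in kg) 0.08922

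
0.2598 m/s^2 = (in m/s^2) 0.2598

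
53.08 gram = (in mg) 5.308e+04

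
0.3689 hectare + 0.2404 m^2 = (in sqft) 3.971e+04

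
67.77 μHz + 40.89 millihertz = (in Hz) 0.04096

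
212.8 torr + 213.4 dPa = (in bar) 0.2839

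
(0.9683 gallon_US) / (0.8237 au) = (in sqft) 3.202e-13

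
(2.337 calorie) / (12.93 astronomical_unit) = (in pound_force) 1.136e-12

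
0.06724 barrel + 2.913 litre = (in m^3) 0.0136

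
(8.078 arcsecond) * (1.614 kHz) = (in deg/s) 3.622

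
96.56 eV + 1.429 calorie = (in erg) 5.979e+07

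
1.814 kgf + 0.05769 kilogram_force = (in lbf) 4.126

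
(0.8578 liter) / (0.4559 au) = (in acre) 3.108e-18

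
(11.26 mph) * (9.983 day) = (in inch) 1.709e+08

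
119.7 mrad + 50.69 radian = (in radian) 50.81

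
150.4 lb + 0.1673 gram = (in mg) 6.822e+07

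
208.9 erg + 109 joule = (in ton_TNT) 2.605e-08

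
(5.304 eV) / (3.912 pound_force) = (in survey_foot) 1.602e-19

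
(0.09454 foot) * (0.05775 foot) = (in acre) 1.253e-07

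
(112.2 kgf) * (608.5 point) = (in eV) 1.474e+21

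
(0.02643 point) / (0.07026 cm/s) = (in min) 0.0002212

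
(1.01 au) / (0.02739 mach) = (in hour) 4.5e+06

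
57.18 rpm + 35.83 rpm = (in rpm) 93.01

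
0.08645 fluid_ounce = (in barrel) 1.608e-05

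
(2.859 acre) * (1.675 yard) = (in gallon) 4.681e+06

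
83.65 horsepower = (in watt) 6.238e+04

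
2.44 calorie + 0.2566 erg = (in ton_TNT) 2.44e-09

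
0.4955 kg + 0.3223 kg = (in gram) 817.8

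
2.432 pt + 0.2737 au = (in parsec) 1.327e-06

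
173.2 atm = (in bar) 175.5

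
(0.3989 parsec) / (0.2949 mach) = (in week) 2.027e+08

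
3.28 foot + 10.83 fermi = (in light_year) 1.057e-16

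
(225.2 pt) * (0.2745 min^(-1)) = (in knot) 0.0007065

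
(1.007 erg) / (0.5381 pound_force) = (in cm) 4.207e-06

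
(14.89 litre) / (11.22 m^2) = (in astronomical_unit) 8.871e-15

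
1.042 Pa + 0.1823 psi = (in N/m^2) 1258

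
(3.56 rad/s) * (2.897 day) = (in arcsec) 1.838e+11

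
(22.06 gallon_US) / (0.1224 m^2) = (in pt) 1934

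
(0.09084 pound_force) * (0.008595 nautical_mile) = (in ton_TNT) 1.537e-09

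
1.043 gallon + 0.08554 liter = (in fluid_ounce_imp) 142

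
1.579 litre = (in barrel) 0.009932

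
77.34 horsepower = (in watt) 5.767e+04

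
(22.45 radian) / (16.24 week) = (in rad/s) 2.286e-06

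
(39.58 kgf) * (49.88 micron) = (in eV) 1.208e+17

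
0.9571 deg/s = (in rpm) 0.1595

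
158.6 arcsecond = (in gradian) 0.04895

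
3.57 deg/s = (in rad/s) 0.06231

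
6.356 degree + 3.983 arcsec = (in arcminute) 381.4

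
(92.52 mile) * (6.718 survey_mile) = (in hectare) 1.61e+05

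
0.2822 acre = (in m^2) 1142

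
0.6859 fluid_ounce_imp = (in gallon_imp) 0.004287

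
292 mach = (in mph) 2.224e+05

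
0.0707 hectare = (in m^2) 707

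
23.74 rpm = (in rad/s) 2.486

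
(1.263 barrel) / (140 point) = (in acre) 0.001005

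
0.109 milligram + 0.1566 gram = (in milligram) 156.7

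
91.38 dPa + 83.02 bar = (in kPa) 8302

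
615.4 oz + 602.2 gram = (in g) 1.805e+04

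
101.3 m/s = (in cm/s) 1.013e+04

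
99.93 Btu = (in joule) 1.054e+05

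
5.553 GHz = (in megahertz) 5553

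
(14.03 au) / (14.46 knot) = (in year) 8947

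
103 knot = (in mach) 0.1556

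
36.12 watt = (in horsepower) 0.04844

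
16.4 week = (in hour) 2755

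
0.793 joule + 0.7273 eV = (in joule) 0.793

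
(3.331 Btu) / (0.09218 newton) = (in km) 38.13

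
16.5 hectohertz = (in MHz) 0.00165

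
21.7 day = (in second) 1.875e+06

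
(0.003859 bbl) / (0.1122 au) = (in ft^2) 3.934e-13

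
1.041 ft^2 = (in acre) 2.39e-05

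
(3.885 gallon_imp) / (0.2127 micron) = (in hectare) 8.304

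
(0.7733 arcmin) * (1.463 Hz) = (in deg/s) 0.01886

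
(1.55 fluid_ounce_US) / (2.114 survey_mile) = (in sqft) 1.45e-07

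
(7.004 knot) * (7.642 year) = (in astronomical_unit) 0.005805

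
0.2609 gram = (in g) 0.2609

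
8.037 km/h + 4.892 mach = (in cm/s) 1.668e+05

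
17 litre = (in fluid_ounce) 574.8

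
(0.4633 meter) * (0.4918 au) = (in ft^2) 3.669e+11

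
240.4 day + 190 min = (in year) 0.659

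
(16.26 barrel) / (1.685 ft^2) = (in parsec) 5.352e-16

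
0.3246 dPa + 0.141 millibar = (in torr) 0.106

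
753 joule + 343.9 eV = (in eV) 4.7e+21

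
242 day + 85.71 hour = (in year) 0.6728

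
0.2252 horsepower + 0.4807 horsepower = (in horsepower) 0.7059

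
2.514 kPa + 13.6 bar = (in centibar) 1363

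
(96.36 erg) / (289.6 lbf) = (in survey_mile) 4.648e-12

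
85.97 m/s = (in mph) 192.3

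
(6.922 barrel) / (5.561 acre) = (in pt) 0.1386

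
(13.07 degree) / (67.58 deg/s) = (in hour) 5.372e-05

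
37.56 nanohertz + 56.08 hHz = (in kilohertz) 5.608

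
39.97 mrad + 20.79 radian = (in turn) 3.315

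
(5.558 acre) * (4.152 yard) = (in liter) 8.539e+07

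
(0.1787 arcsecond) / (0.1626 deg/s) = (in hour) 8.48e-08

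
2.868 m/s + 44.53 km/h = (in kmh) 54.85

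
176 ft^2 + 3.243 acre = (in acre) 3.247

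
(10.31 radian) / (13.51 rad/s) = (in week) 1.262e-06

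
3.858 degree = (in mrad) 67.33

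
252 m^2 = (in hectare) 0.0252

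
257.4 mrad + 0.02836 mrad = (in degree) 14.75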